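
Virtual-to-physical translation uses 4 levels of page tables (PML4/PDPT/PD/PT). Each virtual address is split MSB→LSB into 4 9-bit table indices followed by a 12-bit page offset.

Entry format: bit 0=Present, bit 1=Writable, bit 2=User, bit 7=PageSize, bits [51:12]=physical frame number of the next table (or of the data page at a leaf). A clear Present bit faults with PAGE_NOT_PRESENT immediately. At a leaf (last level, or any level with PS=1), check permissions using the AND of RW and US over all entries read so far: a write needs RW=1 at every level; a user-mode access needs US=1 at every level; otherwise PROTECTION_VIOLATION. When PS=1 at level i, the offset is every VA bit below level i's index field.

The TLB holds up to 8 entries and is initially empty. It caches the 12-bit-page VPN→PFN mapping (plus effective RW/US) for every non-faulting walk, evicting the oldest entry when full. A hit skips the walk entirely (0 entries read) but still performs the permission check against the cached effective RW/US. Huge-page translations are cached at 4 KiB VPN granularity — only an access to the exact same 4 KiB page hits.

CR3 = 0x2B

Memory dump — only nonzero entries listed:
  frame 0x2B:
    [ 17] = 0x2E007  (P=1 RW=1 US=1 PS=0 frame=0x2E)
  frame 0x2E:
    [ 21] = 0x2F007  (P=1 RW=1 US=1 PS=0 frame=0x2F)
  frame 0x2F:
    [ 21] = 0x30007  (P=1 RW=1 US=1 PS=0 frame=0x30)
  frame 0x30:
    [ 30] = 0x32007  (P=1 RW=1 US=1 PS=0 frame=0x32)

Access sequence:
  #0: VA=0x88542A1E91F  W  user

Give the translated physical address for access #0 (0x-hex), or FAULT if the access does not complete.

Walk each access:
#0 VA=0x88542A1E91F (w,user):
  L0: frame=0x2B idx=17 entry=0x2E007 [P=1 RW=1 US=1 PS=0]
  L1: frame=0x2E idx=21 entry=0x2F007 [P=1 RW=1 US=1 PS=0]
  L2: frame=0x2F idx=21 entry=0x30007 [P=1 RW=1 US=1 PS=0]
  L3: frame=0x30 idx=30 entry=0x32007 [P=1 RW=1 US=1 PS=0]
  ✓ 0x3291F  — 4 lookups

Access #0 PA: 0x3291F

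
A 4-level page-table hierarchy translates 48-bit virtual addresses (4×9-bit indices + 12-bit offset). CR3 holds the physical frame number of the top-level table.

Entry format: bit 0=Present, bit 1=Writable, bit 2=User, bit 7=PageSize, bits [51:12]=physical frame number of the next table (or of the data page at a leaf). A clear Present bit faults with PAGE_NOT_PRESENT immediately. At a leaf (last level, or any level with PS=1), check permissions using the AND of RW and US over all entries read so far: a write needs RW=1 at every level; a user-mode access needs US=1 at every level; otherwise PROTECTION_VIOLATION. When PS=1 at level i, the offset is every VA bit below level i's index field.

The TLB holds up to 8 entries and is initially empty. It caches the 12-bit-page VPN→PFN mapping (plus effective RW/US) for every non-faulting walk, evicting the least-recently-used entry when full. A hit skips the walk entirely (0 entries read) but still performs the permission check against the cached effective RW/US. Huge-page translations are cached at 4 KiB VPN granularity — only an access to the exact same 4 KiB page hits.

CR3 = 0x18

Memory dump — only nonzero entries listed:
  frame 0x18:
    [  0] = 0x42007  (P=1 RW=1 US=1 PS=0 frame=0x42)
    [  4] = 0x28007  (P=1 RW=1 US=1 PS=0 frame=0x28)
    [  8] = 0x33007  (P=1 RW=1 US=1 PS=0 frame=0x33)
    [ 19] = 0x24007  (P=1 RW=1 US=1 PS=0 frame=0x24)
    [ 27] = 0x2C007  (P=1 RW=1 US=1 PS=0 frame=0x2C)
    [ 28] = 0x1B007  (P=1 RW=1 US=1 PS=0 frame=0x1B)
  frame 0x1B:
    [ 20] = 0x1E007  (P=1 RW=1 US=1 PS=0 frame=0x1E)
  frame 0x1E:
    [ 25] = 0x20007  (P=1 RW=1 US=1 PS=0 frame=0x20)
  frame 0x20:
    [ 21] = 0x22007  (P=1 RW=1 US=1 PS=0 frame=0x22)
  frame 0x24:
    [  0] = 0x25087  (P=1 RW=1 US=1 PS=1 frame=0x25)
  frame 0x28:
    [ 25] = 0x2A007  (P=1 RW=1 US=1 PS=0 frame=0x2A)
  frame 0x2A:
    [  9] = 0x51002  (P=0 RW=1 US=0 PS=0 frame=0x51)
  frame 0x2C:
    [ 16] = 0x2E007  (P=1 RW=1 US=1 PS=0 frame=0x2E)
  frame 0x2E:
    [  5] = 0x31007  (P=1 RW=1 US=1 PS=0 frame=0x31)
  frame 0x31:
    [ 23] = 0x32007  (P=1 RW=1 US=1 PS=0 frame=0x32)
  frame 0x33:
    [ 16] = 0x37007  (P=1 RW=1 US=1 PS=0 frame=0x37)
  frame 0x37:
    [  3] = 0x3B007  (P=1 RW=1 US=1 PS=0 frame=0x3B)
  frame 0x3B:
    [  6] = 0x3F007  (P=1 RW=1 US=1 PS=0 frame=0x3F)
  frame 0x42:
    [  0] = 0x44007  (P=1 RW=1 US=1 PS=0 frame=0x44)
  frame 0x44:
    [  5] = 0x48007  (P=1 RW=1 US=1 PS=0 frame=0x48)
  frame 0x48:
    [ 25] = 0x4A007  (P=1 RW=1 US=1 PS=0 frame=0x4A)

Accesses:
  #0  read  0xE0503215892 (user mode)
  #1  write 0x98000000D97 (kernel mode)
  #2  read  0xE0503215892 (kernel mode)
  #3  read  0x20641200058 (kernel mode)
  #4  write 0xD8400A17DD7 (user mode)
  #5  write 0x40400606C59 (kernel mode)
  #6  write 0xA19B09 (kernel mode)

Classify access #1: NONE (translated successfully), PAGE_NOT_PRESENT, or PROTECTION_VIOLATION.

Trace:
#0 VA=0xE0503215892 (r,user):
  [0] read 0x18 idx=28: raw=0x1B007 flags P=1 W=1 U=1 S=0
  [1] read 0x1B idx=20: raw=0x1E007 flags P=1 W=1 U=1 S=0
  [2] read 0x1E idx=25: raw=0x20007 flags P=1 W=1 U=1 S=0
  [3] read 0x20 idx=21: raw=0x22007 flags P=1 W=1 U=1 S=0
  ⇒ phys 0x22892  [4 reads]
#1 VA=0x98000000D97 (w,kernel):
  [0] read 0x18 idx=19: raw=0x24007 flags P=1 W=1 U=1 S=0
  [1] read 0x24 idx=0: raw=0x25087 flags P=1 W=1 U=1 S=1
  ⇒ phys 0x25D97 (huge @L1)  [2 reads]
#2 VA=0xE0503215892 (r,kernel):
  TLB hit vpn=0xE0503215 → PA=0x22892
#3 VA=0x20641200058 (r,kernel):
  [0] read 0x18 idx=4: raw=0x28007 flags P=1 W=1 U=1 S=0
  [1] read 0x28 idx=25: raw=0x2A007 flags P=1 W=1 U=1 S=0
  [2] read 0x2A idx=9: raw=0x51002 flags P=0 W=1 U=0 S=0
  → PAGE_NOT_PRESENT  (3 entries read)
#4 VA=0xD8400A17DD7 (w,user):
  [0] read 0x18 idx=27: raw=0x2C007 flags P=1 W=1 U=1 S=0
  [1] read 0x2C idx=16: raw=0x2E007 flags P=1 W=1 U=1 S=0
  [2] read 0x2E idx=5: raw=0x31007 flags P=1 W=1 U=1 S=0
  [3] read 0x31 idx=23: raw=0x32007 flags P=1 W=1 U=1 S=0
  ⇒ phys 0x32DD7  [4 reads]
#5 VA=0x40400606C59 (w,kernel):
  [0] read 0x18 idx=8: raw=0x33007 flags P=1 W=1 U=1 S=0
  [1] read 0x33 idx=16: raw=0x37007 flags P=1 W=1 U=1 S=0
  [2] read 0x37 idx=3: raw=0x3B007 flags P=1 W=1 U=1 S=0
  [3] read 0x3B idx=6: raw=0x3F007 flags P=1 W=1 U=1 S=0
  ⇒ phys 0x3FC59  [4 reads]
#6 VA=0xA19B09 (w,kernel):
  [0] read 0x18 idx=0: raw=0x42007 flags P=1 W=1 U=1 S=0
  [1] read 0x42 idx=0: raw=0x44007 flags P=1 W=1 U=1 S=0
  [2] read 0x44 idx=5: raw=0x48007 flags P=1 W=1 U=1 S=0
  [3] read 0x48 idx=25: raw=0x4A007 flags P=1 W=1 U=1 S=0
  ⇒ phys 0x4AB09  [4 reads]

Access #1 fault: NONE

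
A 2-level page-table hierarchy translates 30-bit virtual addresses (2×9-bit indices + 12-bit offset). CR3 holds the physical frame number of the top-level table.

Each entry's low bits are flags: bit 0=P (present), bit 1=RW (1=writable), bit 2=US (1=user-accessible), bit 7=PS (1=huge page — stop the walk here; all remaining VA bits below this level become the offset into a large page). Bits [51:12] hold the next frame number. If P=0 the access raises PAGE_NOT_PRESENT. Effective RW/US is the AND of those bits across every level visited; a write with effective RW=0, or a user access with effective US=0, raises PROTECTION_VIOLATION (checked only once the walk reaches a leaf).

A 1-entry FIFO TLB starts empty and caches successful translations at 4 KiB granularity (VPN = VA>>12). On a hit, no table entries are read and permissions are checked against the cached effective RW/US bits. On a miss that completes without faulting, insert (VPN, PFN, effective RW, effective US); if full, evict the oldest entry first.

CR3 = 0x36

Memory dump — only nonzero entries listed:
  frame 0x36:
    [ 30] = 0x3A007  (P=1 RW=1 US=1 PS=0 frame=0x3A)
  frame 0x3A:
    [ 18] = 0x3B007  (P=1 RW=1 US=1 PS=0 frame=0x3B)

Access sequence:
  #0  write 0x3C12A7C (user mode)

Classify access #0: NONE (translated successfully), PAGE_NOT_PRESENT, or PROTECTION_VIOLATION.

Per-access translation:
#0 VA=0x3C12A7C (w,user):
  [0] read 0x36 idx=30: raw=0x3A007 flags P=1 W=1 U=1 S=0
  [1] read 0x3A idx=18: raw=0x3B007 flags P=1 W=1 U=1 S=0
  ✓ 0x3BA7C  — 2 lookups

Access #0 fault: NONE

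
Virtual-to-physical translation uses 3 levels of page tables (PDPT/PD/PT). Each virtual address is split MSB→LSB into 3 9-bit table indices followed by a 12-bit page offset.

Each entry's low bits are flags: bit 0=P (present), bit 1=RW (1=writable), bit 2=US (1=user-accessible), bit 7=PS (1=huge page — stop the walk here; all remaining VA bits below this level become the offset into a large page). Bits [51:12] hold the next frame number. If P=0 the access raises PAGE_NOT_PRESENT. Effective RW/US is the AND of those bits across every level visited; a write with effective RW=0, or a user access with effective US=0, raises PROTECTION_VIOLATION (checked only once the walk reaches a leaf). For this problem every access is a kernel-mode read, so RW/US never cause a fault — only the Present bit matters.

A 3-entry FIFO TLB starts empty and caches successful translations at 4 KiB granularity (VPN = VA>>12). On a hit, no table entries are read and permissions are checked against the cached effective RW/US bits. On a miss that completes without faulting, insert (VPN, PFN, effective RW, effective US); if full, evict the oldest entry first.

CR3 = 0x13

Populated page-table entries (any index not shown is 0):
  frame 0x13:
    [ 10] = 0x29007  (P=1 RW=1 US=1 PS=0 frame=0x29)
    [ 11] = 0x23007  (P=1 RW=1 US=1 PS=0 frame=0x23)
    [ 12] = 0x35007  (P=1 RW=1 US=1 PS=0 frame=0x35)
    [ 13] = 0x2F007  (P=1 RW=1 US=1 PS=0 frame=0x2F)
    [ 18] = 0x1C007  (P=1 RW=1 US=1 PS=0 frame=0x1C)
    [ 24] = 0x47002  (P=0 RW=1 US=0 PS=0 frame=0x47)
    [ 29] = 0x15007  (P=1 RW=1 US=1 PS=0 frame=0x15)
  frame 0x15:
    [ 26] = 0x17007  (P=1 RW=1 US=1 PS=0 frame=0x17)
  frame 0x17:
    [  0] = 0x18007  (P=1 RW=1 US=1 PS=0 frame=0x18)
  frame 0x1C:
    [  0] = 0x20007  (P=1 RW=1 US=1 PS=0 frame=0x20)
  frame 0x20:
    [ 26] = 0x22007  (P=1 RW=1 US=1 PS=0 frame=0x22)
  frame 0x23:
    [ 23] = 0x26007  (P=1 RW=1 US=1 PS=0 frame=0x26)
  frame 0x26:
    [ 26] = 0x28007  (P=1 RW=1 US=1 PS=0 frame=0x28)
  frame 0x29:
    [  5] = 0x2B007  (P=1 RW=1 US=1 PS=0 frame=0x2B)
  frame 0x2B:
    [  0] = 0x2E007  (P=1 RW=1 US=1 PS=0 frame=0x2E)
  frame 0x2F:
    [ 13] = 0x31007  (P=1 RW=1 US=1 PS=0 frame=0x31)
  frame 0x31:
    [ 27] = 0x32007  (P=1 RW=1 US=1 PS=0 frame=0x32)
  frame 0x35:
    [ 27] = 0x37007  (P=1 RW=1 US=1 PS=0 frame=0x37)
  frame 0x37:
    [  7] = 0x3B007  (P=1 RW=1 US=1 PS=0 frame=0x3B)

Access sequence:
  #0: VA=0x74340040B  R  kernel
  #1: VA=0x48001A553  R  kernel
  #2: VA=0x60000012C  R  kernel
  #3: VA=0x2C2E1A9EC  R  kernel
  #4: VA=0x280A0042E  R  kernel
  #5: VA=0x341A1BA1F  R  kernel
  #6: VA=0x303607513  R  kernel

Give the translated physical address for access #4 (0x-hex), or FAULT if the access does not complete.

Trace:
#0 VA=0x74340040B (r,kernel):
  lvl0: tbl 0x13, slot 29 ⇒ 0x15007 (P1/RW1/US1/PS0)
  lvl1: tbl 0x15, slot 26 ⇒ 0x17007 (P1/RW1/US1/PS0)
  lvl2: tbl 0x17, slot 0 ⇒ 0x18007 (P1/RW1/US1/PS0)
  ✓ 0x1840B  — 3 lookups
#1 VA=0x48001A553 (r,kernel):
  lvl0: tbl 0x13, slot 18 ⇒ 0x1C007 (P1/RW1/US1/PS0)
  lvl1: tbl 0x1C, slot 0 ⇒ 0x20007 (P1/RW1/US1/PS0)
  lvl2: tbl 0x20, slot 26 ⇒ 0x22007 (P1/RW1/US1/PS0)
  ✓ 0x22553  — 3 lookups
#2 VA=0x60000012C (r,kernel):
  lvl0: tbl 0x13, slot 24 ⇒ 0x47002 (P0/RW1/US0/PS0)
  ✗ PAGE_NOT_PRESENT  [1 reads]
#3 VA=0x2C2E1A9EC (r,kernel):
  lvl0: tbl 0x13, slot 11 ⇒ 0x23007 (P1/RW1/US1/PS0)
  lvl1: tbl 0x23, slot 23 ⇒ 0x26007 (P1/RW1/US1/PS0)
  lvl2: tbl 0x26, slot 26 ⇒ 0x28007 (P1/RW1/US1/PS0)
  ✓ 0x289EC  — 3 lookups
#4 VA=0x280A0042E (r,kernel):
  lvl0: tbl 0x13, slot 10 ⇒ 0x29007 (P1/RW1/US1/PS0)
  lvl1: tbl 0x29, slot 5 ⇒ 0x2B007 (P1/RW1/US1/PS0)
  lvl2: tbl 0x2B, slot 0 ⇒ 0x2E007 (P1/RW1/US1/PS0)
  ✓ 0x2E42E  — 3 lookups
#5 VA=0x341A1BA1F (r,kernel):
  lvl0: tbl 0x13, slot 13 ⇒ 0x2F007 (P1/RW1/US1/PS0)
  lvl1: tbl 0x2F, slot 13 ⇒ 0x31007 (P1/RW1/US1/PS0)
  lvl2: tbl 0x31, slot 27 ⇒ 0x32007 (P1/RW1/US1/PS0)
  ✓ 0x32A1F  — 3 lookups
#6 VA=0x303607513 (r,kernel):
  lvl0: tbl 0x13, slot 12 ⇒ 0x35007 (P1/RW1/US1/PS0)
  lvl1: tbl 0x35, slot 27 ⇒ 0x37007 (P1/RW1/US1/PS0)
  lvl2: tbl 0x37, slot 7 ⇒ 0x3B007 (P1/RW1/US1/PS0)
  ✓ 0x3B513  — 3 lookups

Access #4 PA: 0x2E42E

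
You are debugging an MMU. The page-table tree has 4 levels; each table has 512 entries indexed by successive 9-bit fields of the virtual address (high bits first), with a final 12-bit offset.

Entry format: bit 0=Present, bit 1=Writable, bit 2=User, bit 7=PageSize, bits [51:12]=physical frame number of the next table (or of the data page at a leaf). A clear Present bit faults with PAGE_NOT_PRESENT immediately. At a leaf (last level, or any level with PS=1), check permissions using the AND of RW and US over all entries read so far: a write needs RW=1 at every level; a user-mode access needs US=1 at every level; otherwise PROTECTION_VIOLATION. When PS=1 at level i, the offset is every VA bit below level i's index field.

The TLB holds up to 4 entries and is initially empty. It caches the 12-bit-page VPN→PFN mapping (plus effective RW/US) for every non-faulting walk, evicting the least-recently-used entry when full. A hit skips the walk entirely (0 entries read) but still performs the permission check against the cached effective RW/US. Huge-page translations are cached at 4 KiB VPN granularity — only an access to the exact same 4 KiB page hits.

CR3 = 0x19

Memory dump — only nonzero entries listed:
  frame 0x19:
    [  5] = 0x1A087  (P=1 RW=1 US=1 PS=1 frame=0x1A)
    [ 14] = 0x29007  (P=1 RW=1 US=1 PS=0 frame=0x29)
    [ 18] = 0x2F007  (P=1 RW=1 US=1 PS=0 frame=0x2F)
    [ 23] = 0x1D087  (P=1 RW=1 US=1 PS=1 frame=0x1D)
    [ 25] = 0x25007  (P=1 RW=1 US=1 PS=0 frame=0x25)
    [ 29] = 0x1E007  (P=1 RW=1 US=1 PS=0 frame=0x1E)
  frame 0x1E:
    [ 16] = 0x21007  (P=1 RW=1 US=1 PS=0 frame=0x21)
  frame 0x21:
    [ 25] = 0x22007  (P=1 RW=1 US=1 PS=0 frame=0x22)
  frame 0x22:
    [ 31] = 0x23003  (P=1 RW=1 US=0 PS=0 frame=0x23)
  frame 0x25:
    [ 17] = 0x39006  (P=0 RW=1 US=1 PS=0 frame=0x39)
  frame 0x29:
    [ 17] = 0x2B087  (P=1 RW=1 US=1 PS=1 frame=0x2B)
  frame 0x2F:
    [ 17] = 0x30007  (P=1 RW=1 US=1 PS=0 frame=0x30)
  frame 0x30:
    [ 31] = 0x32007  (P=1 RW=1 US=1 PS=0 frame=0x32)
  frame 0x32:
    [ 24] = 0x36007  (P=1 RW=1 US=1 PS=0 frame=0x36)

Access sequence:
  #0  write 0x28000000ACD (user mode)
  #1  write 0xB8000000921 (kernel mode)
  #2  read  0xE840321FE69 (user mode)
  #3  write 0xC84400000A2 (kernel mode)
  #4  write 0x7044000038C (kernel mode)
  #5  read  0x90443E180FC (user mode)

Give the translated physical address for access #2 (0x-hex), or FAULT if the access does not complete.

Per-access translation:
#0 VA=0x28000000ACD (w,user):
  [0] read 0x19 idx=5: raw=0x1A087 flags P=1 W=1 U=1 S=1
  ✓ 0x1AACD (huge @L0)  — 1 lookups
#1 VA=0xB8000000921 (w,kernel):
  [0] read 0x19 idx=23: raw=0x1D087 flags P=1 W=1 U=1 S=1
  ✓ 0x1D921 (huge @L0)  — 1 lookups
#2 VA=0xE840321FE69 (r,user):
  [0] read 0x19 idx=29: raw=0x1E007 flags P=1 W=1 U=1 S=0
  [1] read 0x1E idx=16: raw=0x21007 flags P=1 W=1 U=1 S=0
  [2] read 0x21 idx=25: raw=0x22007 flags P=1 W=1 U=1 S=0
  [3] read 0x22 idx=31: raw=0x23003 flags P=1 W=1 U=0 S=0
  ✗ PROTECTION_VIOLATION  [4 reads]
#3 VA=0xC84400000A2 (w,kernel):
  [0] read 0x19 idx=25: raw=0x25007 flags P=1 W=1 U=1 S=0
  [1] read 0x25 idx=17: raw=0x39006 flags P=0 W=1 U=1 S=0
  ✗ PAGE_NOT_PRESENT  [2 reads]
#4 VA=0x7044000038C (w,kernel):
  [0] read 0x19 idx=14: raw=0x29007 flags P=1 W=1 U=1 S=0
  [1] read 0x29 idx=17: raw=0x2B087 flags P=1 W=1 U=1 S=1
  ✓ 0x2B38C (huge @L1)  — 2 lookups
#5 VA=0x90443E180FC (r,user):
  [0] read 0x19 idx=18: raw=0x2F007 flags P=1 W=1 U=1 S=0
  [1] read 0x2F idx=17: raw=0x30007 flags P=1 W=1 U=1 S=0
  [2] read 0x30 idx=31: raw=0x32007 flags P=1 W=1 U=1 S=0
  [3] read 0x32 idx=24: raw=0x36007 flags P=1 W=1 U=1 S=0
  ✓ 0x360FC  — 4 lookups

Access #2 PA: FAULT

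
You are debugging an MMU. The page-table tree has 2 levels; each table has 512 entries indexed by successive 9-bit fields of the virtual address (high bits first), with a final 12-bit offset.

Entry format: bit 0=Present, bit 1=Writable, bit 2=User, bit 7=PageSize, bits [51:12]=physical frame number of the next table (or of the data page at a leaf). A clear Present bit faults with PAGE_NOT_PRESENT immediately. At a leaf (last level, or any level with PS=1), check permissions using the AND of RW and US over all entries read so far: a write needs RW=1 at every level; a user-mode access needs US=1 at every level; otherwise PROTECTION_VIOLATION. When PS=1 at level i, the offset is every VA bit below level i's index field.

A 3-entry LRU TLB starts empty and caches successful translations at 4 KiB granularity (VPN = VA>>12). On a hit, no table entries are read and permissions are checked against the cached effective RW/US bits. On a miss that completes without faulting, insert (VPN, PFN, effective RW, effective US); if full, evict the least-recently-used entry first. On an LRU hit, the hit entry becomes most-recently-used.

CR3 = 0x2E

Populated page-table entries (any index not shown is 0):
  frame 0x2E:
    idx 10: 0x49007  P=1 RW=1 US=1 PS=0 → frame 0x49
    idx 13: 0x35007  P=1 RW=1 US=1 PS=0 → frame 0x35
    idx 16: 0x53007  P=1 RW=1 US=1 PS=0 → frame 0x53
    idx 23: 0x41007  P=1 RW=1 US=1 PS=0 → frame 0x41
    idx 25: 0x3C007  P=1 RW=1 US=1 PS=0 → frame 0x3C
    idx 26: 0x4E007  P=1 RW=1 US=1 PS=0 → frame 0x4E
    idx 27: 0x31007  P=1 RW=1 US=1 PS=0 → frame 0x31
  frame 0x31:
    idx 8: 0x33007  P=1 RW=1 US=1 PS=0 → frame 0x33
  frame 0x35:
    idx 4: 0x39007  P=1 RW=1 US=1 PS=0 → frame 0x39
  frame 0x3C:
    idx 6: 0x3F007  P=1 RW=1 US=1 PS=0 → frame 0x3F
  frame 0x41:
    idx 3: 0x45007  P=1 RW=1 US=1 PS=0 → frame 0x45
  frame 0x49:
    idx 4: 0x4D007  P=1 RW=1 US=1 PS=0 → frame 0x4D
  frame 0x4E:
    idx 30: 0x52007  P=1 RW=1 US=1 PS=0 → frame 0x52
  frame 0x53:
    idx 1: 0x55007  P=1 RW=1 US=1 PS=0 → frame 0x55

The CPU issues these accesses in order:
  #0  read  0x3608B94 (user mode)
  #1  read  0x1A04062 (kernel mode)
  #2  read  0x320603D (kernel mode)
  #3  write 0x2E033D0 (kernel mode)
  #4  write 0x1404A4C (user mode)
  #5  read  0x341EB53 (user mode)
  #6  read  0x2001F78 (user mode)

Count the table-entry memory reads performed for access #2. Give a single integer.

Walk each access:
#0 VA=0x3608B94 (r,user):
  [0] read 0x2E idx=27: raw=0x31007 flags P=1 W=1 U=1 S=0
  [1] read 0x31 idx=8: raw=0x33007 flags P=1 W=1 U=1 S=0
  ✓ 0x33B94  — 2 lookups
#1 VA=0x1A04062 (r,kernel):
  [0] read 0x2E idx=13: raw=0x35007 flags P=1 W=1 U=1 S=0
  [1] read 0x35 idx=4: raw=0x39007 flags P=1 W=1 U=1 S=0
  ✓ 0x39062  — 2 lookups
#2 VA=0x320603D (r,kernel):
  [0] read 0x2E idx=25: raw=0x3C007 flags P=1 W=1 U=1 S=0
  [1] read 0x3C idx=6: raw=0x3F007 flags P=1 W=1 U=1 S=0
  ✓ 0x3F03D  — 2 lookups
#3 VA=0x2E033D0 (w,kernel):
  [0] read 0x2E idx=23: raw=0x41007 flags P=1 W=1 U=1 S=0
  [1] read 0x41 idx=3: raw=0x45007 flags P=1 W=1 U=1 S=0
  ✓ 0x453D0  — 2 lookups
#4 VA=0x1404A4C (w,user):
  [0] read 0x2E idx=10: raw=0x49007 flags P=1 W=1 U=1 S=0
  [1] read 0x49 idx=4: raw=0x4D007 flags P=1 W=1 U=1 S=0
  ✓ 0x4DA4C  — 2 lookups
#5 VA=0x341EB53 (r,user):
  [0] read 0x2E idx=26: raw=0x4E007 flags P=1 W=1 U=1 S=0
  [1] read 0x4E idx=30: raw=0x52007 flags P=1 W=1 U=1 S=0
  ✓ 0x52B53  — 2 lookups
#6 VA=0x2001F78 (r,user):
  [0] read 0x2E idx=16: raw=0x53007 flags P=1 W=1 U=1 S=0
  [1] read 0x53 idx=1: raw=0x55007 flags P=1 W=1 U=1 S=0
  ✓ 0x55F78  — 2 lookups

Entries read for #2: 2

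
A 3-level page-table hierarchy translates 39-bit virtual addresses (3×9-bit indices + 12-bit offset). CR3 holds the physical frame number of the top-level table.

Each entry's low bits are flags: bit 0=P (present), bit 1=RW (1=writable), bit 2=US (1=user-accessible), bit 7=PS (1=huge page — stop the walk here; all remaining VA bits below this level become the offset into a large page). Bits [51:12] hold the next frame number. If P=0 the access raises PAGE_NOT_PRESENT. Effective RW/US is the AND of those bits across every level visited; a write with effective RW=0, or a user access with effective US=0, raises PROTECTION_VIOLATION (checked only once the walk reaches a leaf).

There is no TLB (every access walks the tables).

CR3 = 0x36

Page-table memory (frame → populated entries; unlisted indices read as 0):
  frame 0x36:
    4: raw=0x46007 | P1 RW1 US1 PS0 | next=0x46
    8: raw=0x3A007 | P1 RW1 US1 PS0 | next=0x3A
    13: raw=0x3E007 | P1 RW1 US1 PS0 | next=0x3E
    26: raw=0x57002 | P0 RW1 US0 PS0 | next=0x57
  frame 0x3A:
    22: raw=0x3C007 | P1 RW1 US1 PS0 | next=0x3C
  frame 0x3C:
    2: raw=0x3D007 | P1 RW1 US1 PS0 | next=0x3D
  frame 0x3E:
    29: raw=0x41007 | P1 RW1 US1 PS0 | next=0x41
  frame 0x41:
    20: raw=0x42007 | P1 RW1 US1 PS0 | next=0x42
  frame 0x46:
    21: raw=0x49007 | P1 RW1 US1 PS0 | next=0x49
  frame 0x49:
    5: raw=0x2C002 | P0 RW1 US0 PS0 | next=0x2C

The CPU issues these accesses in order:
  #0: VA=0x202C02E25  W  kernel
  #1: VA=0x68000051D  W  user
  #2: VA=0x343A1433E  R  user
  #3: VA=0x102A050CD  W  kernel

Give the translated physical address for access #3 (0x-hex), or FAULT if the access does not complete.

Trace:
#0 VA=0x202C02E25 (w,kernel):
  L0: frame=0x36 idx=8 entry=0x3A007 [P=1 RW=1 US=1 PS=0]
  L1: frame=0x3A idx=22 entry=0x3C007 [P=1 RW=1 US=1 PS=0]
  L2: frame=0x3C idx=2 entry=0x3D007 [P=1 RW=1 US=1 PS=0]
  ⇒ phys 0x3DE25  [3 reads]
#1 VA=0x68000051D (w,user):
  L0: frame=0x36 idx=26 entry=0x57002 [P=0 RW=1 US=0 PS=0]
  ⇒ fault: PAGE_NOT_PRESENT  — 1 lookups
#2 VA=0x343A1433E (r,user):
  L0: frame=0x36 idx=13 entry=0x3E007 [P=1 RW=1 US=1 PS=0]
  L1: frame=0x3E idx=29 entry=0x41007 [P=1 RW=1 US=1 PS=0]
  L2: frame=0x41 idx=20 entry=0x42007 [P=1 RW=1 US=1 PS=0]
  ⇒ phys 0x4233E  [3 reads]
#3 VA=0x102A050CD (w,kernel):
  L0: frame=0x36 idx=4 entry=0x46007 [P=1 RW=1 US=1 PS=0]
  L1: frame=0x46 idx=21 entry=0x49007 [P=1 RW=1 US=1 PS=0]
  L2: frame=0x49 idx=5 entry=0x2C002 [P=0 RW=1 US=0 PS=0]
  ⇒ fault: PAGE_NOT_PRESENT  — 3 lookups

Access #3 PA: FAULT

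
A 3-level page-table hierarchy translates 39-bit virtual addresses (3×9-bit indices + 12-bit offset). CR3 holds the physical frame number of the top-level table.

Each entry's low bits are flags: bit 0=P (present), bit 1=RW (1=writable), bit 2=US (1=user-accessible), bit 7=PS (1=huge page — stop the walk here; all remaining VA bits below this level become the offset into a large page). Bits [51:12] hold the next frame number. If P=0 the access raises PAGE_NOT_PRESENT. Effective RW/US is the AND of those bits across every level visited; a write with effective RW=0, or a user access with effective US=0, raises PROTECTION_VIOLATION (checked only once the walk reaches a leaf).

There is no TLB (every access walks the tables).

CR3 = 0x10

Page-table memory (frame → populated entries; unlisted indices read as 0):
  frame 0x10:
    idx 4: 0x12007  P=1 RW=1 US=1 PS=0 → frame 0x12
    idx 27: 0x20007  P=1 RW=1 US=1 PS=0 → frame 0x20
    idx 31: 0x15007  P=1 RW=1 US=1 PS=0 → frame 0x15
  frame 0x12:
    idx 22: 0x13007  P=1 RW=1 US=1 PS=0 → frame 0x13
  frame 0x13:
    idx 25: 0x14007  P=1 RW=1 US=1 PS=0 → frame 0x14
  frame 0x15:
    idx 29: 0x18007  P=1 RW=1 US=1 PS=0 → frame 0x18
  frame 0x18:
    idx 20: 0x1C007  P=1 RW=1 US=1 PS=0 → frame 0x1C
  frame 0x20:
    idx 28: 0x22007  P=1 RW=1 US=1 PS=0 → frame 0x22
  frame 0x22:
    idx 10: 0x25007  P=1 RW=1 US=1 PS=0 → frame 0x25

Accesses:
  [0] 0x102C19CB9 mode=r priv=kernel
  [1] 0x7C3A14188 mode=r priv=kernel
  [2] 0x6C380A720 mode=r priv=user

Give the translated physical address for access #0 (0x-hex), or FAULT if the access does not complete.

Trace:
#0 VA=0x102C19CB9 (r,kernel):
  L0 @0x10[4] → 0x12007  P=1,RW=1,US=1,PS=0
  L1 @0x12[22] → 0x13007  P=1,RW=1,US=1,PS=0
  L2 @0x13[25] → 0x14007  P=1,RW=1,US=1,PS=0
  ✓ 0x14CB9  — 3 lookups
#1 VA=0x7C3A14188 (r,kernel):
  L0 @0x10[31] → 0x15007  P=1,RW=1,US=1,PS=0
  L1 @0x15[29] → 0x18007  P=1,RW=1,US=1,PS=0
  L2 @0x18[20] → 0x1C007  P=1,RW=1,US=1,PS=0
  ✓ 0x1C188  — 3 lookups
#2 VA=0x6C380A720 (r,user):
  L0 @0x10[27] → 0x20007  P=1,RW=1,US=1,PS=0
  L1 @0x20[28] → 0x22007  P=1,RW=1,US=1,PS=0
  L2 @0x22[10] → 0x25007  P=1,RW=1,US=1,PS=0
  ✓ 0x25720  — 3 lookups

Access #0 PA: 0x14CB9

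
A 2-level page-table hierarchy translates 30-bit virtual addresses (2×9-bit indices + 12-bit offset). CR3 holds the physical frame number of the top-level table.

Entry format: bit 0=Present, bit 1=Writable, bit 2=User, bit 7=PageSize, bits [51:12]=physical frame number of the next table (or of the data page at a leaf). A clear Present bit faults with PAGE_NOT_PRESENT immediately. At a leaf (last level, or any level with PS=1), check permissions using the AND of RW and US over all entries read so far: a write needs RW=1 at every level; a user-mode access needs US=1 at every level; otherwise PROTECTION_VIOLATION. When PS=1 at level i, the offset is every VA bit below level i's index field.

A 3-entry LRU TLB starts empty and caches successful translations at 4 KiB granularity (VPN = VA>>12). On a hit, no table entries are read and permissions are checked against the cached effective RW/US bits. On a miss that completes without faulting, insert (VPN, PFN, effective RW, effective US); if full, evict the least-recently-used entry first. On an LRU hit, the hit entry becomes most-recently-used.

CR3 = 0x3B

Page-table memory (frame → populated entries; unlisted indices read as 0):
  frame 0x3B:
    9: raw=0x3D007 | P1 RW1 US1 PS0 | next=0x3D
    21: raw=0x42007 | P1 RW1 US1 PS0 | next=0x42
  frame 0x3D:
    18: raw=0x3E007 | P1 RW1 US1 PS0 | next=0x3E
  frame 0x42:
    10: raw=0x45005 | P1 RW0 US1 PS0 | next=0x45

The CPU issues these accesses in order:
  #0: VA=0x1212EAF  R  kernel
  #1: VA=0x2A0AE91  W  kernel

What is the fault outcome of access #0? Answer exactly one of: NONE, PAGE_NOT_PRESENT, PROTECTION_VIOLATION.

Per-access translation:
#0 VA=0x1212EAF (r,kernel):
  L0 @0x3B[9] → 0x3D007  P=1,RW=1,US=1,PS=0
  L1 @0x3D[18] → 0x3E007  P=1,RW=1,US=1,PS=0
  ⇒ phys 0x3EEAF  [2 reads]
#1 VA=0x2A0AE91 (w,kernel):
  L0 @0x3B[21] → 0x42007  P=1,RW=1,US=1,PS=0
  L1 @0x42[10] → 0x45005  P=1,RW=0,US=1,PS=0
  ✗ PROTECTION_VIOLATION  [2 reads]

Access #0 fault: NONE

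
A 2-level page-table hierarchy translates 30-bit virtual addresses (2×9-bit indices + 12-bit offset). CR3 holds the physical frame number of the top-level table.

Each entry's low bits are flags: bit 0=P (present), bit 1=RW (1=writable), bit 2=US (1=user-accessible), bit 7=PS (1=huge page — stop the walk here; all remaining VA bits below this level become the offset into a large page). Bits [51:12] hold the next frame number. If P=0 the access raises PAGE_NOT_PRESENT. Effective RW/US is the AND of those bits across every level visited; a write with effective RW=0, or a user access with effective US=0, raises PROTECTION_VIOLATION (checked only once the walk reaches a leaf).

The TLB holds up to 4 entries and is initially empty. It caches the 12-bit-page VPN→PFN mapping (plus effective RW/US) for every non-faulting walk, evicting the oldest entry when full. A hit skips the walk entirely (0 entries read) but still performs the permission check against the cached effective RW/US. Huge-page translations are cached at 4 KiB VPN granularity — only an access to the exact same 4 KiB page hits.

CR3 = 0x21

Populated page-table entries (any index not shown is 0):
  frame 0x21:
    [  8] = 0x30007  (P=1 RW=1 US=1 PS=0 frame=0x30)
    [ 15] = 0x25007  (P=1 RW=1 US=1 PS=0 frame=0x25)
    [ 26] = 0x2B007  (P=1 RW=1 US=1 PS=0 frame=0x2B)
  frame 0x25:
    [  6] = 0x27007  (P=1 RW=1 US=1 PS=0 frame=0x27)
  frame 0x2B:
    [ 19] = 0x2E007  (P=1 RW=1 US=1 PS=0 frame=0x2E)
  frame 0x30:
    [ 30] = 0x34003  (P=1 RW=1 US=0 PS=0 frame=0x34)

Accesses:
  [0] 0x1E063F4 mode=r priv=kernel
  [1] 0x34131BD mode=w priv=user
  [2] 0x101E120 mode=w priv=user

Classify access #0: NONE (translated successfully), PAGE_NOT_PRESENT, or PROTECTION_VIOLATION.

Walk each access:
#0 VA=0x1E063F4 (r,kernel):
  [0] read 0x21 idx=15: raw=0x25007 flags P=1 W=1 U=1 S=0
  [1] read 0x25 idx=6: raw=0x27007 flags P=1 W=1 U=1 S=0
  ✓ 0x273F4  — 2 lookups
#1 VA=0x34131BD (w,user):
  [0] read 0x21 idx=26: raw=0x2B007 flags P=1 W=1 U=1 S=0
  [1] read 0x2B idx=19: raw=0x2E007 flags P=1 W=1 U=1 S=0
  ✓ 0x2E1BD  — 2 lookups
#2 VA=0x101E120 (w,user):
  [0] read 0x21 idx=8: raw=0x30007 flags P=1 W=1 U=1 S=0
  [1] read 0x30 idx=30: raw=0x34003 flags P=1 W=1 U=0 S=0
  ⇒ fault: PROTECTION_VIOLATION  — 2 lookups

Access #0 fault: NONE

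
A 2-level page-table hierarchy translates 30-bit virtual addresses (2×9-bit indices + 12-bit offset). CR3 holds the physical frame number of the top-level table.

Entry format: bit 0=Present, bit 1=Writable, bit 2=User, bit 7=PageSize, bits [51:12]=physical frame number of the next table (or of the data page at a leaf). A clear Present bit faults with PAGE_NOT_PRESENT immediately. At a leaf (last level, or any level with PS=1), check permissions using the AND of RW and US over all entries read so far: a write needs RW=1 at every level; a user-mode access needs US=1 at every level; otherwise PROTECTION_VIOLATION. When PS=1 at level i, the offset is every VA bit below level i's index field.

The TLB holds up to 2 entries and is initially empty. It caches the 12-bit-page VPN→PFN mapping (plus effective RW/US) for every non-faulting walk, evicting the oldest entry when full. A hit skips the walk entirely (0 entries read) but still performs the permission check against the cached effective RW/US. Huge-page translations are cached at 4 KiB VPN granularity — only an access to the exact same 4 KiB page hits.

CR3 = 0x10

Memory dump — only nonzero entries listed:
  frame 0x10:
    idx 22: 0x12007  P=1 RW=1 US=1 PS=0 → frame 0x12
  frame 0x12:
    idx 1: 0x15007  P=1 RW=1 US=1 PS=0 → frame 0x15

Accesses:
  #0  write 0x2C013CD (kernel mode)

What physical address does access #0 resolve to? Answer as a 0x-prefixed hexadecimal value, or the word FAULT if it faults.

Per-access translation:
#0 VA=0x2C013CD (w,kernel):
  lvl0: tbl 0x10, slot 22 ⇒ 0x12007 (P1/RW1/US1/PS0)
  lvl1: tbl 0x12, slot 1 ⇒ 0x15007 (P1/RW1/US1/PS0)
  ⇒ phys 0x153CD  [2 reads]

Access #0 PA: 0x153CD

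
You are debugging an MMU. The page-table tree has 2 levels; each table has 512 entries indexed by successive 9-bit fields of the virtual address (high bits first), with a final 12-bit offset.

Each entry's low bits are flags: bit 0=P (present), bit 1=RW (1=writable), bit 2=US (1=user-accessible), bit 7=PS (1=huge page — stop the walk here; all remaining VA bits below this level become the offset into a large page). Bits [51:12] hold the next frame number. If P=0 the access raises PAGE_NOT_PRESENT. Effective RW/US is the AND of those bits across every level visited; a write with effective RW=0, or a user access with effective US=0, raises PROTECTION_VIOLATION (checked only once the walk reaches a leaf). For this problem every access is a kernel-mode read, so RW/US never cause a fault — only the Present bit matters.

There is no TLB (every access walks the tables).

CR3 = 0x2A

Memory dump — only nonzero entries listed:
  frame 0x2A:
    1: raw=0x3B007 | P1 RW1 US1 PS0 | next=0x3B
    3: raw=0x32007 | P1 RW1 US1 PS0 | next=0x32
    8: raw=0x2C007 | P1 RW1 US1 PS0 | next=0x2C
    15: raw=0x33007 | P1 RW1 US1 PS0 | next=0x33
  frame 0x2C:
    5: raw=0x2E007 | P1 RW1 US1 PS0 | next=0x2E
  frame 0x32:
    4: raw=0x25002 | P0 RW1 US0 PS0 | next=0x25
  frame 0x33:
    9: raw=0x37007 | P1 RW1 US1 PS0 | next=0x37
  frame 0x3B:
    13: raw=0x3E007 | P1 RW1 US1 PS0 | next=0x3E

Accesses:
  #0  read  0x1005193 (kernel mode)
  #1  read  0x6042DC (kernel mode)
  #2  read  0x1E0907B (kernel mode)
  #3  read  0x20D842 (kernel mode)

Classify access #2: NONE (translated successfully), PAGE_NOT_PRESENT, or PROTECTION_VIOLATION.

Walk each access:
#0 VA=0x1005193 (r,kernel):
  lvl0: tbl 0x2A, slot 8 ⇒ 0x2C007 (P1/RW1/US1/PS0)
  lvl1: tbl 0x2C, slot 5 ⇒ 0x2E007 (P1/RW1/US1/PS0)
  → PA=0x2E193  (2 entries read)
#1 VA=0x6042DC (r,kernel):
  lvl0: tbl 0x2A, slot 3 ⇒ 0x32007 (P1/RW1/US1/PS0)
  lvl1: tbl 0x32, slot 4 ⇒ 0x25002 (P0/RW1/US0/PS0)
  → PAGE_NOT_PRESENT  (2 entries read)
#2 VA=0x1E0907B (r,kernel):
  lvl0: tbl 0x2A, slot 15 ⇒ 0x33007 (P1/RW1/US1/PS0)
  lvl1: tbl 0x33, slot 9 ⇒ 0x37007 (P1/RW1/US1/PS0)
  → PA=0x3707B  (2 entries read)
#3 VA=0x20D842 (r,kernel):
  lvl0: tbl 0x2A, slot 1 ⇒ 0x3B007 (P1/RW1/US1/PS0)
  lvl1: tbl 0x3B, slot 13 ⇒ 0x3E007 (P1/RW1/US1/PS0)
  → PA=0x3E842  (2 entries read)

Access #2 fault: NONE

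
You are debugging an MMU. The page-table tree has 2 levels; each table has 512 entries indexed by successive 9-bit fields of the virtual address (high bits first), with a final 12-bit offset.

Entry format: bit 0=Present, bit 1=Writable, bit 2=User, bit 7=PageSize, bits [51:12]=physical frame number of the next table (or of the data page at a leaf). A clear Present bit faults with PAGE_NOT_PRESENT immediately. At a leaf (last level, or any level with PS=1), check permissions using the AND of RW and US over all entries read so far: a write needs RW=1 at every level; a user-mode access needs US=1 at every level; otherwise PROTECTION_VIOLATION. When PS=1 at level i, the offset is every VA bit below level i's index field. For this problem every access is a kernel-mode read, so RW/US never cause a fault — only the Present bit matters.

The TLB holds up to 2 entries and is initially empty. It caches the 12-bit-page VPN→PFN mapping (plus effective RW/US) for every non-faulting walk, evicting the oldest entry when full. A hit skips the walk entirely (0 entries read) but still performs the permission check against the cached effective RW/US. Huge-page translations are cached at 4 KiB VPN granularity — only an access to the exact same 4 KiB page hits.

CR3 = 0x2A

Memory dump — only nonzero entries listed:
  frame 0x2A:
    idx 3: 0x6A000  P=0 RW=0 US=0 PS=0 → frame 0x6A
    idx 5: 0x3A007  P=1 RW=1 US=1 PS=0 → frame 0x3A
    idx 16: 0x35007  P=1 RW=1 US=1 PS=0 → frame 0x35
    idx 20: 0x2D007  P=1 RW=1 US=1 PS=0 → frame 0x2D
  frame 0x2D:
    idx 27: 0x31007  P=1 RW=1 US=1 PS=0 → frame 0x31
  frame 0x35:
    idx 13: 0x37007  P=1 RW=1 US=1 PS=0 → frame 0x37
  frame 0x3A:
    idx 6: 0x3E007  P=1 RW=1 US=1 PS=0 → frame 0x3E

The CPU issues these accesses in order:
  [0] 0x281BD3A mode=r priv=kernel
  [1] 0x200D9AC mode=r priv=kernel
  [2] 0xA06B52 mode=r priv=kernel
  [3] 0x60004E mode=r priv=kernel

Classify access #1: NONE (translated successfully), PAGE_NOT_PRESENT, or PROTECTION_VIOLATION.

Per-access translation:
#0 VA=0x281BD3A (r,kernel):
  lvl0: tbl 0x2A, slot 20 ⇒ 0x2D007 (P1/RW1/US1/PS0)
  lvl1: tbl 0x2D, slot 27 ⇒ 0x31007 (P1/RW1/US1/PS0)
  ⇒ phys 0x31D3A  [2 reads]
#1 VA=0x200D9AC (r,kernel):
  lvl0: tbl 0x2A, slot 16 ⇒ 0x35007 (P1/RW1/US1/PS0)
  lvl1: tbl 0x35, slot 13 ⇒ 0x37007 (P1/RW1/US1/PS0)
  ⇒ phys 0x379AC  [2 reads]
#2 VA=0xA06B52 (r,kernel):
  lvl0: tbl 0x2A, slot 5 ⇒ 0x3A007 (P1/RW1/US1/PS0)
  lvl1: tbl 0x3A, slot 6 ⇒ 0x3E007 (P1/RW1/US1/PS0)
  ⇒ phys 0x3EB52  [2 reads]
#3 VA=0x60004E (r,kernel):
  lvl0: tbl 0x2A, slot 3 ⇒ 0x6A000 (P0/RW0/US0/PS0)
  ⇒ fault: PAGE_NOT_PRESENT  — 1 lookups

Access #1 fault: NONE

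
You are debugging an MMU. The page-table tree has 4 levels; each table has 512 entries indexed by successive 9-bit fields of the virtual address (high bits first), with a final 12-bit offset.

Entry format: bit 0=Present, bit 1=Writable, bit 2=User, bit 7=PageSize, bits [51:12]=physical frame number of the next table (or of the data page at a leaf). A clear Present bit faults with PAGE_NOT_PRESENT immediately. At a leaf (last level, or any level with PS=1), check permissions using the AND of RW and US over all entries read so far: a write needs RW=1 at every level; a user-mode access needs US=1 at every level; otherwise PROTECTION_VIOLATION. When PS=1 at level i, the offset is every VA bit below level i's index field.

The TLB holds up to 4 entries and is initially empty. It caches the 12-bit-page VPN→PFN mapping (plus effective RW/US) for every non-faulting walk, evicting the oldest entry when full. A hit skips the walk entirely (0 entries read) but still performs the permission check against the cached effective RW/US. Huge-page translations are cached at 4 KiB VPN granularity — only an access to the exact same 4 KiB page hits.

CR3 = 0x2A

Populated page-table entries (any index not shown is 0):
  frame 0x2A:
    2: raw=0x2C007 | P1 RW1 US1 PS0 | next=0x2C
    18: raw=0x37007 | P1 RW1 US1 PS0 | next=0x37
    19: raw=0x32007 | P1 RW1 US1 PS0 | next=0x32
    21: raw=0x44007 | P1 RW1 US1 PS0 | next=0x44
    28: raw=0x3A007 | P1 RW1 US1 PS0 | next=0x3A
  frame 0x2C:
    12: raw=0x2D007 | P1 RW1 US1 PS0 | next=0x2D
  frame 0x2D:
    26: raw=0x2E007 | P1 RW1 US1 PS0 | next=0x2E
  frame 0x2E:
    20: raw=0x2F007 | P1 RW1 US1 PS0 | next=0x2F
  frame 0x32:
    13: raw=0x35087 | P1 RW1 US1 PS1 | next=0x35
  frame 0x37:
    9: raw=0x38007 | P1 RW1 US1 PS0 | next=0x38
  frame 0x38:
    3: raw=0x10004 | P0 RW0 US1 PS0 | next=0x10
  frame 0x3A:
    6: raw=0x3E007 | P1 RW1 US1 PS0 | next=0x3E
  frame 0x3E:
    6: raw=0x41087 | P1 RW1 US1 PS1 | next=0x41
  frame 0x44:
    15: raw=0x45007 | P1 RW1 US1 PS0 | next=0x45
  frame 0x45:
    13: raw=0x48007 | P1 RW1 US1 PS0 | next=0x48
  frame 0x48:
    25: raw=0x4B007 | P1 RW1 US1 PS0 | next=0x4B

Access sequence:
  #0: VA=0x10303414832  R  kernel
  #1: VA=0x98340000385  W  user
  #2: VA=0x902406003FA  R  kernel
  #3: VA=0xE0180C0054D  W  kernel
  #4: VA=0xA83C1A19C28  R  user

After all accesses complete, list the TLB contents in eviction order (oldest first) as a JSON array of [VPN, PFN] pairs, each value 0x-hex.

Per-access translation:
#0 VA=0x10303414832 (r,kernel):
  lvl0: tbl 0x2A, slot 2 ⇒ 0x2C007 (P1/RW1/US1/PS0)
  lvl1: tbl 0x2C, slot 12 ⇒ 0x2D007 (P1/RW1/US1/PS0)
  lvl2: tbl 0x2D, slot 26 ⇒ 0x2E007 (P1/RW1/US1/PS0)
  lvl3: tbl 0x2E, slot 20 ⇒ 0x2F007 (P1/RW1/US1/PS0)
  ✓ 0x2F832  — 4 lookups
#1 VA=0x98340000385 (w,user):
  lvl0: tbl 0x2A, slot 19 ⇒ 0x32007 (P1/RW1/US1/PS0)
  lvl1: tbl 0x32, slot 13 ⇒ 0x35087 (P1/RW1/US1/PS1)
  ✓ 0x35385 (huge @L1)  — 2 lookups
#2 VA=0x902406003FA (r,kernel):
  lvl0: tbl 0x2A, slot 18 ⇒ 0x37007 (P1/RW1/US1/PS0)
  lvl1: tbl 0x37, slot 9 ⇒ 0x38007 (P1/RW1/US1/PS0)
  lvl2: tbl 0x38, slot 3 ⇒ 0x10004 (P0/RW0/US1/PS0)
  ✗ PAGE_NOT_PRESENT  [3 reads]
#3 VA=0xE0180C0054D (w,kernel):
  lvl0: tbl 0x2A, slot 28 ⇒ 0x3A007 (P1/RW1/US1/PS0)
  lvl1: tbl 0x3A, slot 6 ⇒ 0x3E007 (P1/RW1/US1/PS0)
  lvl2: tbl 0x3E, slot 6 ⇒ 0x41087 (P1/RW1/US1/PS1)
  ✓ 0x4154D (huge @L2)  — 3 lookups
#4 VA=0xA83C1A19C28 (r,user):
  lvl0: tbl 0x2A, slot 21 ⇒ 0x44007 (P1/RW1/US1/PS0)
  lvl1: tbl 0x44, slot 15 ⇒ 0x45007 (P1/RW1/US1/PS0)
  lvl2: tbl 0x45, slot 13 ⇒ 0x48007 (P1/RW1/US1/PS0)
  lvl3: tbl 0x48, slot 25 ⇒ 0x4B007 (P1/RW1/US1/PS0)
  ✓ 0x4BC28  — 4 lookups

TLB: [["0x10303414", "0x2F"], ["0x98340000", "0x35"], ["0xE0180C00", "0x41"], ["0xA83C1A19", "0x4B"]]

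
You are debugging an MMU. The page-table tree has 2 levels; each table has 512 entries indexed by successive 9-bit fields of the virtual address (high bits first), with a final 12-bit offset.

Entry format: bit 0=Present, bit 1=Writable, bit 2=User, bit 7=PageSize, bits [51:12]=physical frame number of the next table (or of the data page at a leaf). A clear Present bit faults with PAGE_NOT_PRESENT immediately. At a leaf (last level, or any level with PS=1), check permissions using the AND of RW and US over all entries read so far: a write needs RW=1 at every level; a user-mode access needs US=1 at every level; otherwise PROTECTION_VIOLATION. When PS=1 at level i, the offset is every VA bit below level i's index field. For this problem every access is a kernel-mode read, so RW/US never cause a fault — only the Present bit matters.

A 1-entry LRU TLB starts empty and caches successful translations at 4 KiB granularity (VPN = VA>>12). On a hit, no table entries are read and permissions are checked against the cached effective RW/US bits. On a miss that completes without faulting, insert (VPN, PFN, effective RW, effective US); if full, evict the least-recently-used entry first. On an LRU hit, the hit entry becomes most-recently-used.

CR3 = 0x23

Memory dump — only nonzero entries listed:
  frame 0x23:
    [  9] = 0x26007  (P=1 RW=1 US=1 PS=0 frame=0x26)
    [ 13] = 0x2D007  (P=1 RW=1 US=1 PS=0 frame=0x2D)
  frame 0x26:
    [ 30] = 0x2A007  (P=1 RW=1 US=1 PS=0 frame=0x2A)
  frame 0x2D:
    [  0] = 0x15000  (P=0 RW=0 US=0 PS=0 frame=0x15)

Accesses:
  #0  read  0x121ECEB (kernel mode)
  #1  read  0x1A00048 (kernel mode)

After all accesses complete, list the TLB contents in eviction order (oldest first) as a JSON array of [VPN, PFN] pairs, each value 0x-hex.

Trace:
#0 VA=0x121ECEB (r,kernel):
  [0] read 0x23 idx=9: raw=0x26007 flags P=1 W=1 U=1 S=0
  [1] read 0x26 idx=30: raw=0x2A007 flags P=1 W=1 U=1 S=0
  ⇒ phys 0x2ACEB  [2 reads]
#1 VA=0x1A00048 (r,kernel):
  [0] read 0x23 idx=13: raw=0x2D007 flags P=1 W=1 U=1 S=0
  [1] read 0x2D idx=0: raw=0x15000 flags P=0 W=0 U=0 S=0
  ✗ PAGE_NOT_PRESENT  [2 reads]

TLB: [["0x121E", "0x2A"]]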